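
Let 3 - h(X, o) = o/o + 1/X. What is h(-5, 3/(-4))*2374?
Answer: 26114/5 ≈ 5222.8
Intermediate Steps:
h(X, o) = 2 - 1/X (h(X, o) = 3 - (o/o + 1/X) = 3 - (1 + 1/X) = 3 + (-1 - 1/X) = 2 - 1/X)
h(-5, 3/(-4))*2374 = (2 - 1/(-5))*2374 = (2 - 1*(-1/5))*2374 = (2 + 1/5)*2374 = (11/5)*2374 = 26114/5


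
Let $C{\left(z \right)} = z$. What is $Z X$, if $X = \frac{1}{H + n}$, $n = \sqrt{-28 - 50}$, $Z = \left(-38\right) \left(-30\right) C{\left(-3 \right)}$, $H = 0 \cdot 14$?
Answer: $\frac{570 i \sqrt{78}}{13} \approx 387.24 i$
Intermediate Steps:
$H = 0$
$Z = -3420$ ($Z = \left(-38\right) \left(-30\right) \left(-3\right) = 1140 \left(-3\right) = -3420$)
$n = i \sqrt{78}$ ($n = \sqrt{-78} = i \sqrt{78} \approx 8.8318 i$)
$X = - \frac{i \sqrt{78}}{78}$ ($X = \frac{1}{0 + i \sqrt{78}} = \frac{1}{i \sqrt{78}} = - \frac{i \sqrt{78}}{78} \approx - 0.11323 i$)
$Z X = - 3420 \left(- \frac{i \sqrt{78}}{78}\right) = \frac{570 i \sqrt{78}}{13}$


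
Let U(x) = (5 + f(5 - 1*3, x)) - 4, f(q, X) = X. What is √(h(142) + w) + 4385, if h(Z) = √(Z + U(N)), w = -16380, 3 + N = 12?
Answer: 4385 + √(-16380 + 2*√38) ≈ 4385.0 + 127.94*I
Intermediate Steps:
N = 9 (N = -3 + 12 = 9)
U(x) = 1 + x (U(x) = (5 + x) - 4 = 1 + x)
h(Z) = √(10 + Z) (h(Z) = √(Z + (1 + 9)) = √(Z + 10) = √(10 + Z))
√(h(142) + w) + 4385 = √(√(10 + 142) - 16380) + 4385 = √(√152 - 16380) + 4385 = √(2*√38 - 16380) + 4385 = √(-16380 + 2*√38) + 4385 = 4385 + √(-16380 + 2*√38)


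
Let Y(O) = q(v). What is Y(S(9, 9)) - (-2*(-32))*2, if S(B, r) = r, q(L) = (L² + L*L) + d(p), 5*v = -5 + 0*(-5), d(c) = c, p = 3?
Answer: -123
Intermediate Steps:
v = -1 (v = (-5 + 0*(-5))/5 = (-5 + 0)/5 = (⅕)*(-5) = -1)
q(L) = 3 + 2*L² (q(L) = (L² + L*L) + 3 = (L² + L²) + 3 = 2*L² + 3 = 3 + 2*L²)
Y(O) = 5 (Y(O) = 3 + 2*(-1)² = 3 + 2*1 = 3 + 2 = 5)
Y(S(9, 9)) - (-2*(-32))*2 = 5 - (-2*(-32))*2 = 5 - 64*2 = 5 - 1*128 = 5 - 128 = -123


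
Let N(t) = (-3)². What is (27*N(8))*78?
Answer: 18954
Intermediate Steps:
N(t) = 9
(27*N(8))*78 = (27*9)*78 = 243*78 = 18954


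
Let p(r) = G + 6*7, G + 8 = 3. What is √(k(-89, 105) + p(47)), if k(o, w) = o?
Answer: 2*I*√13 ≈ 7.2111*I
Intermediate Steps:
G = -5 (G = -8 + 3 = -5)
p(r) = 37 (p(r) = -5 + 6*7 = -5 + 42 = 37)
√(k(-89, 105) + p(47)) = √(-89 + 37) = √(-52) = 2*I*√13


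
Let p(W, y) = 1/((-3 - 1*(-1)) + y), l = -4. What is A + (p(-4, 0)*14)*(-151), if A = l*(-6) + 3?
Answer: 1084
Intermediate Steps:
p(W, y) = 1/(-2 + y) (p(W, y) = 1/((-3 + 1) + y) = 1/(-2 + y))
A = 27 (A = -4*(-6) + 3 = 24 + 3 = 27)
A + (p(-4, 0)*14)*(-151) = 27 + (14/(-2 + 0))*(-151) = 27 + (14/(-2))*(-151) = 27 - 1/2*14*(-151) = 27 - 7*(-151) = 27 + 1057 = 1084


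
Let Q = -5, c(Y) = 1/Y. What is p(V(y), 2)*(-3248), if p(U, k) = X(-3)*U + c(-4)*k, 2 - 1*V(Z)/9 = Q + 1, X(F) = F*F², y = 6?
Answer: 4737208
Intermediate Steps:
c(Y) = 1/Y
X(F) = F³
V(Z) = 54 (V(Z) = 18 - 9*(-5 + 1) = 18 - 9*(-4) = 18 + 36 = 54)
p(U, k) = -27*U - k/4 (p(U, k) = (-3)³*U + k/(-4) = -27*U - k/4)
p(V(y), 2)*(-3248) = (-27*54 - ¼*2)*(-3248) = (-1458 - ½)*(-3248) = -2917/2*(-3248) = 4737208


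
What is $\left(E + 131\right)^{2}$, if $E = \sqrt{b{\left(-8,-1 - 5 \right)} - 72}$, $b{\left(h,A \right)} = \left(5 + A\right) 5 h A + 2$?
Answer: $\left(131 + i \sqrt{310}\right)^{2} \approx 16851.0 + 4613.0 i$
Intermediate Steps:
$b{\left(h,A \right)} = 2 + A h \left(25 + 5 A\right)$ ($b{\left(h,A \right)} = \left(25 + 5 A\right) h A + 2 = h \left(25 + 5 A\right) A + 2 = A h \left(25 + 5 A\right) + 2 = 2 + A h \left(25 + 5 A\right)$)
$E = i \sqrt{310}$ ($E = \sqrt{\left(2 + 5 \left(-8\right) \left(-1 - 5\right)^{2} + 25 \left(-1 - 5\right) \left(-8\right)\right) - 72} = \sqrt{\left(2 + 5 \left(-8\right) \left(-6\right)^{2} + 25 \left(-6\right) \left(-8\right)\right) - 72} = \sqrt{\left(2 + 5 \left(-8\right) 36 + 1200\right) - 72} = \sqrt{\left(2 - 1440 + 1200\right) - 72} = \sqrt{-238 - 72} = \sqrt{-310} = i \sqrt{310} \approx 17.607 i$)
$\left(E + 131\right)^{2} = \left(i \sqrt{310} + 131\right)^{2} = \left(131 + i \sqrt{310}\right)^{2}$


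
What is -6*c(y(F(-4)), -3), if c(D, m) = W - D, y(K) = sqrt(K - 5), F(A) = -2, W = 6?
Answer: -36 + 6*I*sqrt(7) ≈ -36.0 + 15.875*I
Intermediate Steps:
y(K) = sqrt(-5 + K)
c(D, m) = 6 - D
-6*c(y(F(-4)), -3) = -6*(6 - sqrt(-5 - 2)) = -6*(6 - sqrt(-7)) = -6*(6 - I*sqrt(7)) = -36 + 6*I*sqrt(7)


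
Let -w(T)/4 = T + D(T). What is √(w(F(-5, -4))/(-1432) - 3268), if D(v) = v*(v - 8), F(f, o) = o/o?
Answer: 5*I*√4188421/179 ≈ 57.167*I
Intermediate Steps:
F(f, o) = 1
D(v) = v*(-8 + v)
w(T) = -4*T - 4*T*(-8 + T) (w(T) = -4*(T + T*(-8 + T)) = -4*T - 4*T*(-8 + T))
√(w(F(-5, -4))/(-1432) - 3268) = √((4*1*(7 - 1*1))/(-1432) - 3268) = √((4*1*(7 - 1))*(-1/1432) - 3268) = √((4*1*6)*(-1/1432) - 3268) = √(24*(-1/1432) - 3268) = √(-3/179 - 3268) = √(-584975/179) = 5*I*√4188421/179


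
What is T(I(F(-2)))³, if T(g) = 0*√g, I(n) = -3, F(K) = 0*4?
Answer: 0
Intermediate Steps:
F(K) = 0
T(g) = 0
T(I(F(-2)))³ = 0³ = 0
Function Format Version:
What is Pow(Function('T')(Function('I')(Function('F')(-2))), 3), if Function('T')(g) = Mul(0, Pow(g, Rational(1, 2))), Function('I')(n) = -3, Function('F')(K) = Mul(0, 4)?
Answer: 0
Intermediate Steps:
Function('F')(K) = 0
Function('T')(g) = 0
Pow(Function('T')(Function('I')(Function('F')(-2))), 3) = Pow(0, 3) = 0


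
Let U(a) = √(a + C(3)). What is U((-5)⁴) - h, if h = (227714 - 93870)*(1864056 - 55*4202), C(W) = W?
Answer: -218560024424 + 2*√157 ≈ -2.1856e+11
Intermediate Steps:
U(a) = √(3 + a) (U(a) = √(a + 3) = √(3 + a))
h = 218560024424 (h = 133844*(1864056 - 231110) = 133844*1632946 = 218560024424)
U((-5)⁴) - h = √(3 + (-5)⁴) - 1*218560024424 = √(3 + 625) - 218560024424 = √628 - 218560024424 = 2*√157 - 218560024424 = -218560024424 + 2*√157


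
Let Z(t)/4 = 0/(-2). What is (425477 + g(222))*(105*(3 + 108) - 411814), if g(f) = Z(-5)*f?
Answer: -170258450843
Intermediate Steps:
Z(t) = 0 (Z(t) = 4*(0/(-2)) = 4*(0*(-½)) = 4*0 = 0)
g(f) = 0 (g(f) = 0*f = 0)
(425477 + g(222))*(105*(3 + 108) - 411814) = (425477 + 0)*(105*(3 + 108) - 411814) = 425477*(105*111 - 411814) = 425477*(11655 - 411814) = 425477*(-400159) = -170258450843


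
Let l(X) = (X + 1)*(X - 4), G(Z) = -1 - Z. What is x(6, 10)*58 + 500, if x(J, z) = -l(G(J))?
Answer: -3328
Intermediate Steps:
l(X) = (1 + X)*(-4 + X)
x(J, z) = 1 - (-1 - J)**2 - 3*J (x(J, z) = -(-4 + (-1 - J)**2 - 3*(-1 - J)) = -(-4 + (-1 - J)**2 + (3 + 3*J)) = -(-1 + (-1 - J)**2 + 3*J) = 1 - (-1 - J)**2 - 3*J)
x(6, 10)*58 + 500 = (6*(-5 - 1*6))*58 + 500 = (6*(-5 - 6))*58 + 500 = (6*(-11))*58 + 500 = -66*58 + 500 = -3828 + 500 = -3328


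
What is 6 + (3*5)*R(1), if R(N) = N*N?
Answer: 21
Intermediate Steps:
R(N) = N²
6 + (3*5)*R(1) = 6 + (3*5)*1² = 6 + 15*1 = 6 + 15 = 21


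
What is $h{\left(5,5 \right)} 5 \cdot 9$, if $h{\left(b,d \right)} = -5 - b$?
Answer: $-450$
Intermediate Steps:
$h{\left(5,5 \right)} 5 \cdot 9 = \left(-5 - 5\right) 5 \cdot 9 = \left(-10\right) 5 \cdot 9 = \left(-50\right) 9 = -450$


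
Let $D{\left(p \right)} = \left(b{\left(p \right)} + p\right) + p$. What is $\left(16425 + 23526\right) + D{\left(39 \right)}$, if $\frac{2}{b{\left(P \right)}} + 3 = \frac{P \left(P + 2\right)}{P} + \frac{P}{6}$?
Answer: $\frac{3562585}{89} \approx 40029.0$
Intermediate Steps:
$b{\left(P \right)} = \frac{2}{-1 + \frac{7 P}{6}}$ ($b{\left(P \right)} = \frac{2}{-3 + \left(\frac{P \left(P + 2\right)}{P} + \frac{P}{6}\right)} = \frac{2}{-3 + \left(\frac{P \left(2 + P\right)}{P} + P \frac{1}{6}\right)} = \frac{2}{-3 + \left(\left(2 + P\right) + \frac{P}{6}\right)} = \frac{2}{-3 + \left(2 + \frac{7 P}{6}\right)} = \frac{2}{-1 + \frac{7 P}{6}}$)
$D{\left(p \right)} = 2 p + \frac{12}{-6 + 7 p}$ ($D{\left(p \right)} = \left(\frac{12}{-6 + 7 p} + p\right) + p = \left(p + \frac{12}{-6 + 7 p}\right) + p = 2 p + \frac{12}{-6 + 7 p}$)
$\left(16425 + 23526\right) + D{\left(39 \right)} = \left(16425 + 23526\right) + \frac{2 \left(6 + 39 \left(-6 + 7 \cdot 39\right)\right)}{-6 + 7 \cdot 39} = 39951 + \frac{2 \left(6 + 39 \left(-6 + 273\right)\right)}{-6 + 273} = 39951 + \frac{2 \left(6 + 39 \cdot 267\right)}{267} = 39951 + 2 \cdot \frac{1}{267} \left(6 + 10413\right) = 39951 + 2 \cdot \frac{1}{267} \cdot 10419 = 39951 + \frac{6946}{89} = \frac{3562585}{89}$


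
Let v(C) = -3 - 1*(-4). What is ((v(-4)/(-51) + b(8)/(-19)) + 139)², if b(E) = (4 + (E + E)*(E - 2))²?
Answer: 140871107584/938961 ≈ 1.5003e+5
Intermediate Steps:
v(C) = 1 (v(C) = -3 + 4 = 1)
b(E) = (4 + 2*E*(-2 + E))² (b(E) = (4 + (2*E)*(-2 + E))² = (4 + 2*E*(-2 + E))²)
((v(-4)/(-51) + b(8)/(-19)) + 139)² = ((1/(-51) + (4*(2 + 8² - 2*8)²)/(-19)) + 139)² = ((1*(-1/51) + (4*(2 + 64 - 16)²)*(-1/19)) + 139)² = ((-1/51 + (4*50²)*(-1/19)) + 139)² = ((-1/51 + (4*2500)*(-1/19)) + 139)² = ((-1/51 + 10000*(-1/19)) + 139)² = ((-1/51 - 10000/19) + 139)² = (-510019/969 + 139)² = (-375328/969)² = 140871107584/938961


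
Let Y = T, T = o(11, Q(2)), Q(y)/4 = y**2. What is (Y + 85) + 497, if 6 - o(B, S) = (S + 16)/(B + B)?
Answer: 6452/11 ≈ 586.54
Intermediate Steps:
Q(y) = 4*y**2
o(B, S) = 6 - (16 + S)/(2*B) (o(B, S) = 6 - (S + 16)/(B + B) = 6 - (16 + S)/(2*B))
T = 50/11 (T = (1/2)*(-16 - 4*2**2 + 12*11)/11 = (1/2)*(1/11)*(-16 - 4*4 + 132) = (1/2)*(1/11)*(-16 - 1*16 + 132) = (1/2)*(1/11)*(-16 - 16 + 132) = (1/2)*(1/11)*100 = 50/11 ≈ 4.5455)
Y = 50/11 ≈ 4.5455
(Y + 85) + 497 = (50/11 + 85) + 497 = 985/11 + 497 = 6452/11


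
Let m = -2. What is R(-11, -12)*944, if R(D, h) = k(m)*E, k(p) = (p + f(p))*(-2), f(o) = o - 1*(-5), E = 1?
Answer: -1888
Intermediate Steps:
f(o) = 5 + o (f(o) = o + 5 = 5 + o)
k(p) = -10 - 4*p (k(p) = (p + (5 + p))*(-2) = (5 + 2*p)*(-2) = -10 - 4*p)
R(D, h) = -2 (R(D, h) = (-10 - 4*(-2))*1 = (-10 + 8)*1 = -2*1 = -2)
R(-11, -12)*944 = -2*944 = -1888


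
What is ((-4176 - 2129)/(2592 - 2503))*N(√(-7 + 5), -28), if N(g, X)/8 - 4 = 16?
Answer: -1008800/89 ≈ -11335.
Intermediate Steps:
N(g, X) = 160 (N(g, X) = 32 + 8*16 = 32 + 128 = 160)
((-4176 - 2129)/(2592 - 2503))*N(√(-7 + 5), -28) = ((-4176 - 2129)/(2592 - 2503))*160 = -6305/89*160 = -1008800/89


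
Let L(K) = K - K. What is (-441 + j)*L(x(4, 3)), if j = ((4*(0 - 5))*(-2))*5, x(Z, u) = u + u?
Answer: 0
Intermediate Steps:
x(Z, u) = 2*u
L(K) = 0
j = 200 (j = ((4*(-5))*(-2))*5 = -20*(-2)*5 = 40*5 = 200)
(-441 + j)*L(x(4, 3)) = (-441 + 200)*0 = -241*0 = 0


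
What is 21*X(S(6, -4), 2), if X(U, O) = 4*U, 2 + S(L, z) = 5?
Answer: 252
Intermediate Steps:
S(L, z) = 3 (S(L, z) = -2 + 5 = 3)
21*X(S(6, -4), 2) = 21*(4*3) = 21*12 = 252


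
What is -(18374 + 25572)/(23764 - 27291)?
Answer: 43946/3527 ≈ 12.460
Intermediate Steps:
-(18374 + 25572)/(23764 - 27291) = -43946/(-3527) = -43946*(-1)/3527 = -1*(-43946/3527) = 43946/3527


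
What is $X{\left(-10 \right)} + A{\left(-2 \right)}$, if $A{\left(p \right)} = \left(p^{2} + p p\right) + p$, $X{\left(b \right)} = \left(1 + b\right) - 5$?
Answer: $-8$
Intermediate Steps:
$X{\left(b \right)} = -4 + b$
$A{\left(p \right)} = p + 2 p^{2}$ ($A{\left(p \right)} = \left(p^{2} + p^{2}\right) + p = 2 p^{2} + p = p + 2 p^{2}$)
$X{\left(-10 \right)} + A{\left(-2 \right)} = \left(-4 - 10\right) - 2 \left(1 + 2 \left(-2\right)\right) = -14 - 2 \left(1 - 4\right) = -14 - -6 = -14 + 6 = -8$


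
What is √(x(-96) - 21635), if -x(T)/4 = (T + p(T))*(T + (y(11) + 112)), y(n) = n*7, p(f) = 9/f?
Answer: √225790/4 ≈ 118.79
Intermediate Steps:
y(n) = 7*n
x(T) = -4*(189 + T)*(T + 9/T) (x(T) = -4*(T + 9/T)*(T + (7*11 + 112)) = -4*(T + 9/T)*(T + (77 + 112)) = -4*(T + 9/T)*(T + 189) = -4*(T + 9/T)*(189 + T) = -4*(189 + T)*(T + 9/T))
√(x(-96) - 21635) = √((-36 - 6804/(-96) - 756*(-96) - 4*(-96)²) - 21635) = √((-36 - 6804*(-1/96) + 72576 - 4*9216) - 21635) = √((-36 + 567/8 + 72576 - 36864) - 21635) = √(285975/8 - 21635) = √(112895/8) = √225790/4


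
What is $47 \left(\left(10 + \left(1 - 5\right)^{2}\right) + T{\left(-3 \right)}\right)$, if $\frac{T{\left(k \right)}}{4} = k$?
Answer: $658$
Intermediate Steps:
$T{\left(k \right)} = 4 k$
$47 \left(\left(10 + \left(1 - 5\right)^{2}\right) + T{\left(-3 \right)}\right) = 47 \left(\left(10 + \left(1 - 5\right)^{2}\right) + 4 \left(-3\right)\right) = 47 \left(\left(10 + \left(-4\right)^{2}\right) - 12\right) = 47 \left(\left(10 + 16\right) - 12\right) = 47 \left(26 - 12\right) = 47 \cdot 14 = 658$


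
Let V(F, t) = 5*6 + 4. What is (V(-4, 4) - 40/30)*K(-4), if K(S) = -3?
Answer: -98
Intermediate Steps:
V(F, t) = 34 (V(F, t) = 30 + 4 = 34)
(V(-4, 4) - 40/30)*K(-4) = (34 - 40/30)*(-3) = (34 - 40*1/30)*(-3) = (34 - 4/3)*(-3) = (98/3)*(-3) = -98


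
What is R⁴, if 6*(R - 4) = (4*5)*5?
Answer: 14776336/81 ≈ 1.8242e+5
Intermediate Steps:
R = 62/3 (R = 4 + ((4*5)*5)/6 = 4 + (20*5)/6 = 4 + (⅙)*100 = 4 + 50/3 = 62/3 ≈ 20.667)
R⁴ = (62/3)⁴ = 14776336/81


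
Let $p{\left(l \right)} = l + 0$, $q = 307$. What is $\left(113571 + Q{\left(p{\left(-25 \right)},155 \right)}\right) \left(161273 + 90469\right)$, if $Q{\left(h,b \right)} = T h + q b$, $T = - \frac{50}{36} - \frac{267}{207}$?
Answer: $\frac{2800474886713}{69} \approx 4.0587 \cdot 10^{10}$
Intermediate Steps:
$p{\left(l \right)} = l$
$T = - \frac{1109}{414}$ ($T = \left(-50\right) \frac{1}{36} - \frac{89}{69} = - \frac{25}{18} - \frac{89}{69} = - \frac{1109}{414} \approx -2.6787$)
$Q{\left(h,b \right)} = 307 b - \frac{1109 h}{414}$ ($Q{\left(h,b \right)} = - \frac{1109 h}{414} + 307 b = 307 b - \frac{1109 h}{414}$)
$\left(113571 + Q{\left(p{\left(-25 \right)},155 \right)}\right) \left(161273 + 90469\right) = \left(113571 + \left(307 \cdot 155 - - \frac{27725}{414}\right)\right) \left(161273 + 90469\right) = \left(113571 + \left(47585 + \frac{27725}{414}\right)\right) 251742 = \left(113571 + \frac{19727915}{414}\right) 251742 = \frac{66746309}{414} \cdot 251742 = \frac{2800474886713}{69}$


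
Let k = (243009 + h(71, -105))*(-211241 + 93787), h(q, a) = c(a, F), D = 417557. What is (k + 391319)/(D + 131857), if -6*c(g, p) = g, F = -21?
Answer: -14272021606/274707 ≈ -51954.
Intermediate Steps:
c(g, p) = -g/6
h(q, a) = -a/6
k = -28544434531 (k = (243009 - ⅙*(-105))*(-211241 + 93787) = (243009 + 35/2)*(-117454) = (486053/2)*(-117454) = -28544434531)
(k + 391319)/(D + 131857) = (-28544434531 + 391319)/(417557 + 131857) = -28544043212/549414 = -28544043212*1/549414 = -14272021606/274707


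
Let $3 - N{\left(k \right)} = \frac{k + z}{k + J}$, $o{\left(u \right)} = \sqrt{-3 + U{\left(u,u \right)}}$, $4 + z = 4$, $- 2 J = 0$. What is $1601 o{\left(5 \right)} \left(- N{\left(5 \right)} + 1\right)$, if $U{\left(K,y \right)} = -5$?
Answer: $- 3202 i \sqrt{2} \approx - 4528.3 i$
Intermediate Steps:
$J = 0$ ($J = \left(- \frac{1}{2}\right) 0 = 0$)
$z = 0$ ($z = -4 + 4 = 0$)
$o{\left(u \right)} = 2 i \sqrt{2}$ ($o{\left(u \right)} = \sqrt{-3 - 5} = \sqrt{-8} = 2 i \sqrt{2}$)
$N{\left(k \right)} = 2$ ($N{\left(k \right)} = 3 - \frac{k + 0}{k + 0} = 3 - \frac{k}{k} = 3 - 1 = 2$)
$1601 o{\left(5 \right)} \left(- N{\left(5 \right)} + 1\right) = 1601 \cdot 2 i \sqrt{2} \left(\left(-1\right) 2 + 1\right) = 1601 \cdot 2 i \sqrt{2} \left(-2 + 1\right) = 1601 \cdot 2 i \sqrt{2} \left(-1\right) = 1601 \left(- 2 i \sqrt{2}\right) = - 3202 i \sqrt{2}$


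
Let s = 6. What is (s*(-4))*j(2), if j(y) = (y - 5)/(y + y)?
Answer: 18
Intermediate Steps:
j(y) = (-5 + y)/(2*y) (j(y) = (-5 + y)/((2*y)) = (-5 + y)*(1/(2*y)) = (-5 + y)/(2*y))
(s*(-4))*j(2) = (6*(-4))*((½)*(-5 + 2)/2) = -12*(-3)/2 = -24*(-¾) = 18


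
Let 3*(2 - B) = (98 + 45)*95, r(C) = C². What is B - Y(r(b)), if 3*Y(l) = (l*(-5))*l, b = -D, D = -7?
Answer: -1574/3 ≈ -524.67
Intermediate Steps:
b = 7 (b = -1*(-7) = 7)
Y(l) = -5*l²/3 (Y(l) = ((l*(-5))*l)/3 = ((-5*l)*l)/3 = (-5*l²)/3 = -5*l²/3)
B = -13579/3 (B = 2 - (98 + 45)*95/3 = 2 - 143*95/3 = 2 - ⅓*13585 = 2 - 13585/3 = -13579/3 ≈ -4526.3)
B - Y(r(b)) = -13579/3 - (-5)*(7²)²/3 = -13579/3 - (-5)*49²/3 = -13579/3 - (-5)*2401/3 = -13579/3 - 1*(-12005/3) = -13579/3 + 12005/3 = -1574/3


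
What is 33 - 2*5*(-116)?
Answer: 1193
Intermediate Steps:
33 - 2*5*(-116) = 33 - 10*(-116) = 33 + 1160 = 1193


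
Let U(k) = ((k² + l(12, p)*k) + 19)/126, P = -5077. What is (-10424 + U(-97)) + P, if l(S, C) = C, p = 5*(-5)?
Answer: -215697/14 ≈ -15407.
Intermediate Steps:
p = -25
U(k) = 19/126 - 25*k/126 + k²/126 (U(k) = ((k² - 25*k) + 19)/126 = (19 + k² - 25*k)*(1/126) = 19/126 - 25*k/126 + k²/126)
(-10424 + U(-97)) + P = (-10424 + (19/126 - 25/126*(-97) + (1/126)*(-97)²)) - 5077 = (-10424 + (19/126 + 2425/126 + (1/126)*9409)) - 5077 = (-10424 + (19/126 + 2425/126 + 9409/126)) - 5077 = (-10424 + 1317/14) - 5077 = -144619/14 - 5077 = -215697/14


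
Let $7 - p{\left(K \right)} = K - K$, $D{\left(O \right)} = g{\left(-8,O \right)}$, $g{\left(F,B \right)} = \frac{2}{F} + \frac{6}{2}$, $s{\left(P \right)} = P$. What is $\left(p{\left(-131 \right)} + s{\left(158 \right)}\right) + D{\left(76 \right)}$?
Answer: $\frac{671}{4} \approx 167.75$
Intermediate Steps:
$g{\left(F,B \right)} = 3 + \frac{2}{F}$ ($g{\left(F,B \right)} = \frac{2}{F} + 6 \cdot \frac{1}{2} = \frac{2}{F} + 3 = 3 + \frac{2}{F}$)
$D{\left(O \right)} = \frac{11}{4}$ ($D{\left(O \right)} = 3 + \frac{2}{-8} = 3 + 2 \left(- \frac{1}{8}\right) = 3 - \frac{1}{4} = \frac{11}{4}$)
$p{\left(K \right)} = 7$ ($p{\left(K \right)} = 7 - \left(K - K\right) = 7 - 0 = 7 + 0 = 7$)
$\left(p{\left(-131 \right)} + s{\left(158 \right)}\right) + D{\left(76 \right)} = \left(7 + 158\right) + \frac{11}{4} = 165 + \frac{11}{4} = \frac{671}{4}$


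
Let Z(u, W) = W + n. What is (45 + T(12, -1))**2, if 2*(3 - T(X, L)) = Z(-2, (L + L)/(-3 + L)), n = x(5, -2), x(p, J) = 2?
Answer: 34969/16 ≈ 2185.6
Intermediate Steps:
n = 2
Z(u, W) = 2 + W (Z(u, W) = W + 2 = 2 + W)
T(X, L) = 2 - L/(-3 + L) (T(X, L) = 3 - (2 + (L + L)/(-3 + L))/2 = 3 - (2 + (2*L)/(-3 + L))/2 = 3 - (2 + 2*L/(-3 + L))/2 = 3 + (-1 - L/(-3 + L)) = 2 - L/(-3 + L))
(45 + T(12, -1))**2 = (45 + (-6 - 1)/(-3 - 1))**2 = (45 - 7/(-4))**2 = (45 - 1/4*(-7))**2 = (45 + 7/4)**2 = (187/4)**2 = 34969/16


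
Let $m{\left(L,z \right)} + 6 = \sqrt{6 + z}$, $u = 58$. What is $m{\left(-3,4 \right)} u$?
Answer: $-348 + 58 \sqrt{10} \approx -164.59$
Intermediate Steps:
$m{\left(L,z \right)} = -6 + \sqrt{6 + z}$
$m{\left(-3,4 \right)} u = \left(-6 + \sqrt{6 + 4}\right) 58 = \left(-6 + \sqrt{10}\right) 58 = -348 + 58 \sqrt{10}$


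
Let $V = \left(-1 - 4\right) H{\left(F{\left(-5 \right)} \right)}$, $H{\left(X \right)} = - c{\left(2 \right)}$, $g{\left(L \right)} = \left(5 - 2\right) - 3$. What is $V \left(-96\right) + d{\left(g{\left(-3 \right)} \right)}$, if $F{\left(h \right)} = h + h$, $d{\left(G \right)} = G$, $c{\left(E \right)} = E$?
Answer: $-960$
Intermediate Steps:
$g{\left(L \right)} = 0$ ($g{\left(L \right)} = 3 - 3 = 0$)
$F{\left(h \right)} = 2 h$
$H{\left(X \right)} = -2$ ($H{\left(X \right)} = \left(-1\right) 2 = -2$)
$V = 10$ ($V = \left(-1 - 4\right) \left(-2\right) = \left(-5\right) \left(-2\right) = 10$)
$V \left(-96\right) + d{\left(g{\left(-3 \right)} \right)} = 10 \left(-96\right) + 0 = -960 + 0 = -960$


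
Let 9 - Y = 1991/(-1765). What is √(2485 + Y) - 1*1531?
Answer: -1531 + √7772885265/1765 ≈ -1481.0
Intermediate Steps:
Y = 17876/1765 (Y = 9 - 1991/(-1765) = 9 - 1991*(-1)/1765 = 9 - 1*(-1991/1765) = 9 + 1991/1765 = 17876/1765 ≈ 10.128)
√(2485 + Y) - 1*1531 = √(2485 + 17876/1765) - 1*1531 = √(4403901/1765) - 1531 = √7772885265/1765 - 1531 = -1531 + √7772885265/1765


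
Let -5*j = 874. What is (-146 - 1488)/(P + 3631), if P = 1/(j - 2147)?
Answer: -9484553/21076137 ≈ -0.45001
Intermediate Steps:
j = -874/5 (j = -⅕*874 = -874/5 ≈ -174.80)
P = -5/11609 (P = 1/(-874/5 - 2147) = 1/(-11609/5) = -5/11609 ≈ -0.00043070)
(-146 - 1488)/(P + 3631) = (-146 - 1488)/(-5/11609 + 3631) = -1634/42152274/11609 = -1634*11609/42152274 = -9484553/21076137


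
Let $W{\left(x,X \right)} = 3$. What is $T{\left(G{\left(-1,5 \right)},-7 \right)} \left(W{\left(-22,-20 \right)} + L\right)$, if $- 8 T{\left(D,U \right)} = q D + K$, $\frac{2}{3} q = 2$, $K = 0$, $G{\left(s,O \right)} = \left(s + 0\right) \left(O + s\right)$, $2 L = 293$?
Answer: $\frac{897}{4} \approx 224.25$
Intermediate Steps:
$L = \frac{293}{2}$ ($L = \frac{1}{2} \cdot 293 = \frac{293}{2} \approx 146.5$)
$G{\left(s,O \right)} = s \left(O + s\right)$
$q = 3$ ($q = \frac{3}{2} \cdot 2 = 3$)
$T{\left(D,U \right)} = - \frac{3 D}{8}$ ($T{\left(D,U \right)} = - \frac{3 D + 0}{8} = - \frac{3 D}{8}$)
$T{\left(G{\left(-1,5 \right)},-7 \right)} \left(W{\left(-22,-20 \right)} + L\right) = - \frac{3 \left(- (5 - 1)\right)}{8} \left(3 + \frac{293}{2}\right) = - \frac{3 \left(\left(-1\right) 4\right)}{8} \cdot \frac{299}{2} = \left(- \frac{3}{8}\right) \left(-4\right) \frac{299}{2} = \frac{3}{2} \cdot \frac{299}{2} = \frac{897}{4}$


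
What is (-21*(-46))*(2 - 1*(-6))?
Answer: 7728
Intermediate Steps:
(-21*(-46))*(2 - 1*(-6)) = 966*(2 + 6) = 966*8 = 7728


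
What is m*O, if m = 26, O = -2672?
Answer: -69472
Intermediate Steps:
m*O = 26*(-2672) = -69472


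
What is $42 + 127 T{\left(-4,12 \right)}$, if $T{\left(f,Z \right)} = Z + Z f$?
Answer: $-4530$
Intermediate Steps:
$42 + 127 T{\left(-4,12 \right)} = 42 + 127 \cdot 12 \left(1 - 4\right) = 42 + 127 \cdot 12 \left(-3\right) = 42 + 127 \left(-36\right) = 42 - 4572 = -4530$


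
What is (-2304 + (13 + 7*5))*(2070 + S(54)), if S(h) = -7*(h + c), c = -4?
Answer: -3880320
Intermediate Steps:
S(h) = 28 - 7*h (S(h) = -7*(h - 4) = -7*(-4 + h) = 28 - 7*h)
(-2304 + (13 + 7*5))*(2070 + S(54)) = (-2304 + (13 + 7*5))*(2070 + (28 - 7*54)) = (-2304 + (13 + 35))*(2070 + (28 - 378)) = (-2304 + 48)*(2070 - 350) = -2256*1720 = -3880320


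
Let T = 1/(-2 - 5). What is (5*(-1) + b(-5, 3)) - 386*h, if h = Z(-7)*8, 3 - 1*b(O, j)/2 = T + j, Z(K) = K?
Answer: 151279/7 ≈ 21611.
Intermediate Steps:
T = -1/7 (T = 1/(-7) = -1/7 ≈ -0.14286)
b(O, j) = 44/7 - 2*j (b(O, j) = 6 - 2*(-1/7 + j) = 6 + (2/7 - 2*j) = 44/7 - 2*j)
h = -56 (h = -7*8 = -56)
(5*(-1) + b(-5, 3)) - 386*h = (5*(-1) + (44/7 - 2*3)) - 386*(-56) = (-5 + (44/7 - 6)) + 21616 = (-5 + 2/7) + 21616 = -33/7 + 21616 = 151279/7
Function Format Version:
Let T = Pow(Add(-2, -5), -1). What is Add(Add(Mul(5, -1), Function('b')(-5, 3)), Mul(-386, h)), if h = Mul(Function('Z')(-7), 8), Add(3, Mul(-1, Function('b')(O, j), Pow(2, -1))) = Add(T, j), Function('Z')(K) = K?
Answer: Rational(151279, 7) ≈ 21611.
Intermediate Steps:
T = Rational(-1, 7) (T = Pow(-7, -1) = Rational(-1, 7) ≈ -0.14286)
Function('b')(O, j) = Add(Rational(44, 7), Mul(-2, j)) (Function('b')(O, j) = Add(6, Mul(-2, Add(Rational(-1, 7), j))) = Add(6, Add(Rational(2, 7), Mul(-2, j))) = Add(Rational(44, 7), Mul(-2, j)))
h = -56 (h = Mul(-7, 8) = -56)
Add(Add(Mul(5, -1), Function('b')(-5, 3)), Mul(-386, h)) = Add(Add(Mul(5, -1), Add(Rational(44, 7), Mul(-2, 3))), Mul(-386, -56)) = Add(Add(-5, Add(Rational(44, 7), -6)), 21616) = Add(Add(-5, Rational(2, 7)), 21616) = Add(Rational(-33, 7), 21616) = Rational(151279, 7)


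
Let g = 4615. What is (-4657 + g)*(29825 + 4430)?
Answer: -1438710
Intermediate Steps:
(-4657 + g)*(29825 + 4430) = (-4657 + 4615)*(29825 + 4430) = -42*34255 = -1438710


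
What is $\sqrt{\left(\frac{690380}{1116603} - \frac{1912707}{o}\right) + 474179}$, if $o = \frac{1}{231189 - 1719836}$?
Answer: $\frac{2 \sqrt{98613262254508311775567}}{372201} \approx 1.6874 \cdot 10^{6}$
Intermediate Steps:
$o = - \frac{1}{1488647}$ ($o = \frac{1}{-1488647} = - \frac{1}{1488647} \approx -6.7175 \cdot 10^{-7}$)
$\sqrt{\left(\frac{690380}{1116603} - \frac{1912707}{o}\right) + 474179} = \sqrt{\left(\frac{690380}{1116603} - \frac{1912707}{- \frac{1}{1488647}}\right) + 474179} = \sqrt{\left(690380 \cdot \frac{1}{1116603} - -2847345537429\right) + 474179} = \sqrt{\left(\frac{690380}{1116603} + 2847345537429\right) + 474179} = \sqrt{\frac{3179354569130524067}{1116603} + 474179} = \sqrt{\frac{3179355098600218004}{1116603}} = \frac{2 \sqrt{98613262254508311775567}}{372201}$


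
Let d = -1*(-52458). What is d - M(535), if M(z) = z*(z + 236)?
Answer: -360027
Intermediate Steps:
d = 52458
M(z) = z*(236 + z)
d - M(535) = 52458 - 535*(236 + 535) = 52458 - 535*771 = 52458 - 1*412485 = 52458 - 412485 = -360027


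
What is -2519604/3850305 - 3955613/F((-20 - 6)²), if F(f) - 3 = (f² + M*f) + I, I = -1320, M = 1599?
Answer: -6367299061699/1972104402605 ≈ -3.2287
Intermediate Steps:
F(f) = -1317 + f² + 1599*f (F(f) = 3 + ((f² + 1599*f) - 1320) = 3 + (-1320 + f² + 1599*f) = -1317 + f² + 1599*f)
-2519604/3850305 - 3955613/F((-20 - 6)²) = -2519604/3850305 - 3955613/(-1317 + ((-20 - 6)²)² + 1599*(-20 - 6)²) = -2519604*1/3850305 - 3955613/(-1317 + ((-26)²)² + 1599*(-26)²) = -839868/1283435 - 3955613/(-1317 + 676² + 1599*676) = -839868/1283435 - 3955613/(-1317 + 456976 + 1080924) = -839868/1283435 - 3955613/1536583 = -6367299061699/1972104402605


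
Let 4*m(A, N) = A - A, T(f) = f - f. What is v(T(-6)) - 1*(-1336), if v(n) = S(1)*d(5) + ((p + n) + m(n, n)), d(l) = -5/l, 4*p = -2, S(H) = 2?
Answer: 2667/2 ≈ 1333.5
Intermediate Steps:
T(f) = 0
p = -½ (p = (¼)*(-2) = -½ ≈ -0.50000)
m(A, N) = 0 (m(A, N) = (A - A)/4 = (¼)*0 = 0)
v(n) = -5/2 + n (v(n) = 2*(-5/5) + ((-½ + n) + 0) = 2*(-5*⅕) + (-½ + n) = 2*(-1) + (-½ + n) = -2 + (-½ + n) = -5/2 + n)
v(T(-6)) - 1*(-1336) = (-5/2 + 0) - 1*(-1336) = -5/2 + 1336 = 2667/2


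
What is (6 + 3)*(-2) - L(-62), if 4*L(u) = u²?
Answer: -979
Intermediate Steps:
L(u) = u²/4
(6 + 3)*(-2) - L(-62) = (6 + 3)*(-2) - (-62)²/4 = 9*(-2) - 3844/4 = -18 - 1*961 = -18 - 961 = -979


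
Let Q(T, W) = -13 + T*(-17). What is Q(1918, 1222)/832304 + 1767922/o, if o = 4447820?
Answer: 25507021379/71191122640 ≈ 0.35829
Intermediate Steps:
Q(T, W) = -13 - 17*T
Q(1918, 1222)/832304 + 1767922/o = (-13 - 17*1918)/832304 + 1767922/4447820 = (-13 - 32606)*(1/832304) + 1767922*(1/4447820) = -32619*1/832304 + 67997/171070 = -32619/832304 + 67997/171070 = 25507021379/71191122640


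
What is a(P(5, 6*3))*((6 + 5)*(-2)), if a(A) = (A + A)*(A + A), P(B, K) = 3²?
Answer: -7128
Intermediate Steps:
P(B, K) = 9
a(A) = 4*A² (a(A) = (2*A)*(2*A) = 4*A²)
a(P(5, 6*3))*((6 + 5)*(-2)) = (4*9²)*((6 + 5)*(-2)) = (4*81)*(11*(-2)) = 324*(-22) = -7128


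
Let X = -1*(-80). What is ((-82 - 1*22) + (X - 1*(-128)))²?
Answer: 10816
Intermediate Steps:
X = 80
((-82 - 1*22) + (X - 1*(-128)))² = ((-82 - 1*22) + (80 - 1*(-128)))² = ((-82 - 22) + (80 + 128))² = (-104 + 208)² = 104² = 10816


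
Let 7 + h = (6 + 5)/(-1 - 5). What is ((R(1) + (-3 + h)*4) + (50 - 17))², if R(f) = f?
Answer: 1600/9 ≈ 177.78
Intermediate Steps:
h = -53/6 (h = -7 + (6 + 5)/(-1 - 5) = -7 + 11/(-6) = -7 + 11*(-⅙) = -7 - 11/6 = -53/6 ≈ -8.8333)
((R(1) + (-3 + h)*4) + (50 - 17))² = ((1 + (-3 - 53/6)*4) + (50 - 17))² = ((1 - 71/6*4) + 33)² = ((1 - 142/3) + 33)² = (-139/3 + 33)² = (-40/3)² = 1600/9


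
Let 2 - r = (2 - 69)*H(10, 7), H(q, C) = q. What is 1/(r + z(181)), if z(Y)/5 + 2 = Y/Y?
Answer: 1/667 ≈ 0.0014993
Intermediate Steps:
z(Y) = -5 (z(Y) = -10 + 5*(Y/Y) = -10 + 5*1 = -10 + 5 = -5)
r = 672 (r = 2 - (2 - 69)*10 = 2 - (-67)*10 = 2 - 1*(-670) = 2 + 670 = 672)
1/(r + z(181)) = 1/(672 - 5) = 1/667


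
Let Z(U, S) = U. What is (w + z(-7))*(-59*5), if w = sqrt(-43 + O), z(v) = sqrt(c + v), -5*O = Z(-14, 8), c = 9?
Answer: -295*sqrt(2) - 59*I*sqrt(1005) ≈ -417.19 - 1870.4*I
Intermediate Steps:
O = 14/5 (O = -1/5*(-14) = 14/5 ≈ 2.8000)
z(v) = sqrt(9 + v)
w = I*sqrt(1005)/5 (w = sqrt(-43 + 14/5) = sqrt(-201/5) = I*sqrt(1005)/5 ≈ 6.3403*I)
(w + z(-7))*(-59*5) = (I*sqrt(1005)/5 + sqrt(9 - 7))*(-59*5) = (I*sqrt(1005)/5 + sqrt(2))*(-295) = (sqrt(2) + I*sqrt(1005)/5)*(-295) = -295*sqrt(2) - 59*I*sqrt(1005)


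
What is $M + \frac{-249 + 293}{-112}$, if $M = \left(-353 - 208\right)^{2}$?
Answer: $\frac{8812177}{28} \approx 3.1472 \cdot 10^{5}$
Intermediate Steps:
$M = 314721$ ($M = \left(-561\right)^{2} = 314721$)
$M + \frac{-249 + 293}{-112} = 314721 + \frac{-249 + 293}{-112} = 314721 + 44 \left(- \frac{1}{112}\right) = 314721 - \frac{11}{28} = \frac{8812177}{28}$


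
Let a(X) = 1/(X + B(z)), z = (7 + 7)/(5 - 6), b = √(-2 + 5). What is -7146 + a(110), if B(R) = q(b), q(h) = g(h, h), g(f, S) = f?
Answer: -86445052/12097 - √3/12097 ≈ -7146.0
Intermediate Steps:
b = √3 ≈ 1.7320
q(h) = h
z = -14 (z = 14/(-1) = 14*(-1) = -14)
B(R) = √3
a(X) = 1/(X + √3)
-7146 + a(110) = -7146 + 1/(110 + √3)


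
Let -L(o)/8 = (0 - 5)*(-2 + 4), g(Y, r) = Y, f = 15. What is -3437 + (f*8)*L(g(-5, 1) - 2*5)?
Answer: 6163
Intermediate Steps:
L(o) = 80 (L(o) = -8*(0 - 5)*(-2 + 4) = -(-40)*2 = -8*(-10) = 80)
-3437 + (f*8)*L(g(-5, 1) - 2*5) = -3437 + (15*8)*80 = -3437 + 120*80 = -3437 + 9600 = 6163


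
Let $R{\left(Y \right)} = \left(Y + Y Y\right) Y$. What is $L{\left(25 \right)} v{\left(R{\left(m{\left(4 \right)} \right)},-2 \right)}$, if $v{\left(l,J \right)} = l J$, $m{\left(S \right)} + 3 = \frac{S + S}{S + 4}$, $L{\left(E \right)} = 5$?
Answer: $40$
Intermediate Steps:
$m{\left(S \right)} = -3 + \frac{2 S}{4 + S}$ ($m{\left(S \right)} = -3 + \frac{S + S}{S + 4} = -3 + \frac{2 S}{4 + S}$)
$R{\left(Y \right)} = Y \left(Y + Y^{2}\right)$ ($R{\left(Y \right)} = \left(Y + Y^{2}\right) Y = Y \left(Y + Y^{2}\right)$)
$v{\left(l,J \right)} = J l$
$L{\left(25 \right)} v{\left(R{\left(m{\left(4 \right)} \right)},-2 \right)} = 5 \left(- 2 \left(\frac{-12 - 4}{4 + 4}\right)^{2} \left(1 + \frac{-12 - 4}{4 + 4}\right)\right) = 5 \left(- 2 \left(\frac{-12 - 4}{8}\right)^{2} \left(1 + \frac{-12 - 4}{8}\right)\right) = 5 \left(- 2 \left(\frac{1}{8} \left(-16\right)\right)^{2} \left(1 + \frac{1}{8} \left(-16\right)\right)\right) = 5 \left(- 2 \left(-2\right)^{2} \left(1 - 2\right)\right) = 5 \left(- 2 \cdot 4 \left(-1\right)\right) = 5 \left(\left(-2\right) \left(-4\right)\right) = 5 \cdot 8 = 40$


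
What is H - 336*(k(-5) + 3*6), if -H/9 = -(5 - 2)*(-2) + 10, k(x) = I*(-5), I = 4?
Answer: 528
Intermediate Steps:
k(x) = -20 (k(x) = 4*(-5) = -20)
H = -144 (H = -9*(-(5 - 2)*(-2) + 10) = -9*(-1*3*(-2) + 10) = -9*(-3*(-2) + 10) = -9*(6 + 10) = -9*16 = -144)
H - 336*(k(-5) + 3*6) = -144 - 336*(-20 + 3*6) = -144 - 336*(-20 + 18) = -144 - 336*(-2) = -144 + 672 = 528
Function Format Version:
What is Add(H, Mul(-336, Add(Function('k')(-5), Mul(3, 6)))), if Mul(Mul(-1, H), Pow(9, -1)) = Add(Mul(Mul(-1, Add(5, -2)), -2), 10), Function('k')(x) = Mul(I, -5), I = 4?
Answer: 528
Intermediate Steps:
Function('k')(x) = -20 (Function('k')(x) = Mul(4, -5) = -20)
H = -144 (H = Mul(-9, Add(Mul(Mul(-1, Add(5, -2)), -2), 10)) = Mul(-9, Add(Mul(Mul(-1, 3), -2), 10)) = Mul(-9, Add(Mul(-3, -2), 10)) = Mul(-9, Add(6, 10)) = Mul(-9, 16) = -144)
Add(H, Mul(-336, Add(Function('k')(-5), Mul(3, 6)))) = Add(-144, Mul(-336, Add(-20, Mul(3, 6)))) = Add(-144, Mul(-336, Add(-20, 18))) = Add(-144, Mul(-336, -2)) = Add(-144, 672) = 528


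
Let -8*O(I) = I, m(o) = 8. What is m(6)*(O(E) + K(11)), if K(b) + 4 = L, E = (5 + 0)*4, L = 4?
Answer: -20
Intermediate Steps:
E = 20 (E = 5*4 = 20)
K(b) = 0 (K(b) = -4 + 4 = 0)
O(I) = -I/8
m(6)*(O(E) + K(11)) = 8*(-⅛*20 + 0) = 8*(-5/2 + 0) = 8*(-5/2) = -20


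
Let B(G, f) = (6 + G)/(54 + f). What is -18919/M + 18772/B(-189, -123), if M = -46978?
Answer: 20284187427/2865658 ≈ 7078.4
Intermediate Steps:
B(G, f) = (6 + G)/(54 + f)
-18919/M + 18772/B(-189, -123) = -18919/(-46978) + 18772/(((6 - 189)/(54 - 123))) = -18919*(-1/46978) + 18772/((-183/(-69))) = 18919/46978 + 18772/((-1/69*(-183))) = 18919/46978 + 18772/(61/23) = 18919/46978 + 18772*(23/61) = 18919/46978 + 431756/61 = 20284187427/2865658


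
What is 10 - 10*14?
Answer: -130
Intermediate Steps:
10 - 10*14 = 10 - 140 = -130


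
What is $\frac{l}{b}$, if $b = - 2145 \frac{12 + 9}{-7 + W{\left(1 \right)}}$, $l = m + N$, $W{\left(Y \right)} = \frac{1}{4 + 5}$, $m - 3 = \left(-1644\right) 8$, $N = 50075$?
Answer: $\frac{2289412}{405405} \approx 5.6472$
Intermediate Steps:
$m = -13149$ ($m = 3 - 13152 = -13149$)
$W{\left(Y \right)} = \frac{1}{9}$
$l = 36926$ ($l = -13149 + 50075 = 36926$)
$b = \frac{405405}{62}$ ($b = - 2145 \frac{12 + 9}{-7 + \frac{1}{9}} = - 2145 \frac{21}{- \frac{62}{9}} = - 2145 \cdot 21 \left(- \frac{9}{62}\right) = \left(-2145\right) \left(- \frac{189}{62}\right) = \frac{405405}{62} \approx 6538.8$)
$\frac{l}{b} = \frac{36926}{\frac{405405}{62}} = 36926 \cdot \frac{62}{405405} = \frac{2289412}{405405}$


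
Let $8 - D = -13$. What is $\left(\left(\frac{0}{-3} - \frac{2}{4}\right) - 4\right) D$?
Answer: $- \frac{189}{2} \approx -94.5$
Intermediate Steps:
$D = 21$ ($D = 8 - -13 = 8 + 13 = 21$)
$\left(\left(\frac{0}{-3} - \frac{2}{4}\right) - 4\right) D = \left(\left(\frac{0}{-3} - \frac{2}{4}\right) - 4\right) 21 = \left(\left(0 \left(- \frac{1}{3}\right) - \frac{1}{2}\right) - 4\right) 21 = \left(\left(0 - \frac{1}{2}\right) - 4\right) 21 = \left(- \frac{1}{2} - 4\right) 21 = \left(- \frac{9}{2}\right) 21 = - \frac{189}{2}$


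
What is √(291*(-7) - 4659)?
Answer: 6*I*√186 ≈ 81.829*I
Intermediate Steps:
√(291*(-7) - 4659) = √(-2037 - 4659) = √(-6696) = 6*I*√186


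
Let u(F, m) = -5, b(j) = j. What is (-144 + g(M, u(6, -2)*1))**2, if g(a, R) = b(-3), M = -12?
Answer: 21609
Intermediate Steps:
g(a, R) = -3
(-144 + g(M, u(6, -2)*1))**2 = (-144 - 3)**2 = (-147)**2 = 21609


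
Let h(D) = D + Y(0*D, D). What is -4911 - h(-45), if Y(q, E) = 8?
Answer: -4874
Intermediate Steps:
h(D) = 8 + D (h(D) = D + 8 = 8 + D)
-4911 - h(-45) = -4911 - (8 - 45) = -4911 - 1*(-37) = -4911 + 37 = -4874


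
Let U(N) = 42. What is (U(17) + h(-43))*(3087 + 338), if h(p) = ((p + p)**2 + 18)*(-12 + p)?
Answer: -1396468400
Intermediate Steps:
h(p) = (-12 + p)*(18 + 4*p**2) (h(p) = ((2*p)**2 + 18)*(-12 + p) = (4*p**2 + 18)*(-12 + p) = (18 + 4*p**2)*(-12 + p) = (-12 + p)*(18 + 4*p**2))
(U(17) + h(-43))*(3087 + 338) = (42 + (-216 - 48*(-43)**2 + 4*(-43)**3 + 18*(-43)))*(3087 + 338) = (42 + (-216 - 48*1849 + 4*(-79507) - 774))*3425 = (42 + (-216 - 88752 - 318028 - 774))*3425 = (42 - 407770)*3425 = -407728*3425 = -1396468400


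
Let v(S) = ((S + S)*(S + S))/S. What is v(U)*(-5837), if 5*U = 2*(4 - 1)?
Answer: -140088/5 ≈ -28018.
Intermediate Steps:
U = 6/5 (U = (2*(4 - 1))/5 = (2*3)/5 = (⅕)*6 = 6/5 ≈ 1.2000)
v(S) = 4*S (v(S) = ((2*S)*(2*S))/S = (4*S²)/S = 4*S)
v(U)*(-5837) = (4*(6/5))*(-5837) = (24/5)*(-5837) = -140088/5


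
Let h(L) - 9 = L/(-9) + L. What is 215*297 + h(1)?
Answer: 574784/9 ≈ 63865.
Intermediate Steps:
h(L) = 9 + 8*L/9 (h(L) = 9 + (L/(-9) + L) = 9 + (L*(-⅑) + L) = 9 + (-L/9 + L) = 9 + 8*L/9)
215*297 + h(1) = 215*297 + (9 + (8/9)*1) = 63855 + (9 + 8/9) = 63855 + 89/9 = 574784/9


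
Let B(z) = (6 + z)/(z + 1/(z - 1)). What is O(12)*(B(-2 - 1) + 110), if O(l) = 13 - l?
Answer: 1418/13 ≈ 109.08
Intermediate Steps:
B(z) = (6 + z)/(z + 1/(-1 + z))
O(12)*(B(-2 - 1) + 110) = (13 - 1*12)*((-6 + (-2 - 1)² + 5*(-2 - 1))/(1 + (-2 - 1)² - (-2 - 1)) + 110) = (13 - 12)*((-6 + (-3)² + 5*(-3))/(1 + (-3)² - 1*(-3)) + 110) = 1*((-6 + 9 - 15)/(1 + 9 + 3) + 110) = 1*(-12/13 + 110) = 1*(1418/13) = 1418/13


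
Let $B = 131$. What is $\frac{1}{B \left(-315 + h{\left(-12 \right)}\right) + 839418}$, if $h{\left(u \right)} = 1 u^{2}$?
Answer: $\frac{1}{817017} \approx 1.224 \cdot 10^{-6}$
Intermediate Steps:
$h{\left(u \right)} = u^{2}$
$\frac{1}{B \left(-315 + h{\left(-12 \right)}\right) + 839418} = \frac{1}{131 \left(-315 + \left(-12\right)^{2}\right) + 839418} = \frac{1}{131 \left(-315 + 144\right) + 839418} = \frac{1}{131 \left(-171\right) + 839418} = \frac{1}{-22401 + 839418} = \frac{1}{817017}$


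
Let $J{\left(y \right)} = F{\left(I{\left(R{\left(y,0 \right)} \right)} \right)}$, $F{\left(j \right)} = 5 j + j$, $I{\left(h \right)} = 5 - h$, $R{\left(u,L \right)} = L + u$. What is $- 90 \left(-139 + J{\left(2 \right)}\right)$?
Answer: $10890$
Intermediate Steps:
$F{\left(j \right)} = 6 j$
$J{\left(y \right)} = 30 - 6 y$ ($J{\left(y \right)} = 6 \left(5 - \left(0 + y\right)\right) = 6 \left(5 - y\right) = 30 - 6 y$)
$- 90 \left(-139 + J{\left(2 \right)}\right) = - 90 \left(-139 + \left(30 - 12\right)\right) = - 90 \left(-139 + 18\right) = \left(-90\right) \left(-121\right) = 10890$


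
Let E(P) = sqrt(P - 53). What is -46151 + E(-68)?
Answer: -46151 + 11*I ≈ -46151.0 + 11.0*I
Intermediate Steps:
E(P) = sqrt(-53 + P)
-46151 + E(-68) = -46151 + sqrt(-53 - 68) = -46151 + sqrt(-121) = -46151 + 11*I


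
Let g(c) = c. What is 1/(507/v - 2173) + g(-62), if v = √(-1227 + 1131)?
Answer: 2*(-5239*√6 + 538908*I)/(-17384*I + 169*√6) ≈ -62.0 + 1.0952e-5*I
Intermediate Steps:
v = 4*I*√6 (v = √(-96) = 4*I*√6 ≈ 9.798*I)
1/(507/v - 2173) + g(-62) = 1/(507/((4*I*√6)) - 2173) - 62 = 1/(507*(-I*√6/24) - 2173) - 62 = 1/(-169*I*√6/8 - 2173) - 62 = 1/(-2173 - 169*I*√6/8) - 62 = -62 + 1/(-2173 - 169*I*√6/8)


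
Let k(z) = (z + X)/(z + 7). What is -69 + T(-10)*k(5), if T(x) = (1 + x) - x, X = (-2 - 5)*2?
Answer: -279/4 ≈ -69.750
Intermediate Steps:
X = -14 (X = -7*2 = -14)
T(x) = 1
k(z) = (-14 + z)/(7 + z) (k(z) = (z - 14)/(z + 7) = (-14 + z)/(7 + z))
-69 + T(-10)*k(5) = -69 + 1*((-14 + 5)/(7 + 5)) = -69 + 1*(-9/12) = -69 + 1*((1/12)*(-9)) = -69 + 1*(-¾) = -69 - ¾ = -279/4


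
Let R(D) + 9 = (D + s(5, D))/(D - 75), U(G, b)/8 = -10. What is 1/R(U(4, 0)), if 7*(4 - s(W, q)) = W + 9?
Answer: -155/1317 ≈ -0.11769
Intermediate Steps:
s(W, q) = 19/7 - W/7 (s(W, q) = 4 - (W + 9)/7 = 4 - (9 + W)/7 = 4 + (-9/7 - W/7) = 19/7 - W/7)
U(G, b) = -80 (U(G, b) = 8*(-10) = -80)
R(D) = -9 + (2 + D)/(-75 + D) (R(D) = -9 + (D + (19/7 - ⅐*5))/(D - 75) = -9 + (D + (19/7 - 5/7))/(-75 + D) = -9 + (D + 2)/(-75 + D) = -9 + (2 + D)/(-75 + D))
1/R(U(4, 0)) = 1/((677 - 8*(-80))/(-75 - 80)) = 1/((677 + 640)/(-155)) = 1/(-1/155*1317) = 1/(-1317/155) = -155/1317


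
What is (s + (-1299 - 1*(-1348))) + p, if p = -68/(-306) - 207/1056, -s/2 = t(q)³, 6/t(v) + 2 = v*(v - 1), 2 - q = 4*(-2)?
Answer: 2349109/47916 ≈ 49.026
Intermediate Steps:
q = 10 (q = 2 - 4*(-2) = 2 - 1*(-8) = 2 + 8 = 10)
t(v) = 6/(-2 + v*(-1 + v)) (t(v) = 6/(-2 + v*(v - 1)) = 6/(-2 + v*(-1 + v)))
s = -27/42592 (s = -2*216/(-2 + 10² - 1*10)³ = -2*216/(-2 + 100 - 10)³ = -2*(6/88)³ = -2*(6*(1/88))³ = -2*(3/44)³ = -2*27/85184 = -27/42592 ≈ -0.00063392)
p = 83/3168 (p = -68*(-1/306) - 207*1/1056 = 2/9 - 69/352 = 83/3168 ≈ 0.026199)
(s + (-1299 - 1*(-1348))) + p = (-27/42592 + (-1299 - 1*(-1348))) + 83/3168 = (-27/42592 + (-1299 + 1348)) + 83/3168 = (-27/42592 + 49) + 83/3168 = 2086981/42592 + 83/3168 = 2349109/47916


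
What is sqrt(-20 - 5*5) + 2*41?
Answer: 82 + 3*I*sqrt(5) ≈ 82.0 + 6.7082*I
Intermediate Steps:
sqrt(-20 - 5*5) + 2*41 = sqrt(-20 - 25) + 82 = sqrt(-45) + 82 = 3*I*sqrt(5) + 82 = 82 + 3*I*sqrt(5)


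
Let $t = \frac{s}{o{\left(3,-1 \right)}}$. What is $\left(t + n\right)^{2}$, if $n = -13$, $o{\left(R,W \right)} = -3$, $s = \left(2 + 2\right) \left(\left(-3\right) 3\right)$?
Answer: $1$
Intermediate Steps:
$s = -36$ ($s = 4 \left(-9\right) = -36$)
$t = 12$ ($t = - \frac{36}{-3} = \left(-36\right) \left(- \frac{1}{3}\right) = 12$)
$\left(t + n\right)^{2} = \left(12 - 13\right)^{2} = \left(-1\right)^{2} = 1$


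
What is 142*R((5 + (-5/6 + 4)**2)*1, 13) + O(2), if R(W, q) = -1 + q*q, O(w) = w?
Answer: 23858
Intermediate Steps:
R(W, q) = -1 + q**2
142*R((5 + (-5/6 + 4)**2)*1, 13) + O(2) = 142*(-1 + 13**2) + 2 = 142*(-1 + 169) + 2 = 142*168 + 2 = 23856 + 2 = 23858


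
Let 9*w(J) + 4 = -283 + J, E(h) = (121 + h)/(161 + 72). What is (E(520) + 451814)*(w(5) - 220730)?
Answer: -23240274734684/233 ≈ -9.9744e+10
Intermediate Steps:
E(h) = 121/233 + h/233 (E(h) = (121 + h)/233 = (121 + h)*(1/233) = 121/233 + h/233)
w(J) = -287/9 + J/9 (w(J) = -4/9 + (-283 + J)/9 = -4/9 + (-283/9 + J/9) = -287/9 + J/9)
(E(520) + 451814)*(w(5) - 220730) = ((121/233 + (1/233)*520) + 451814)*((-287/9 + (⅑)*5) - 220730) = ((121/233 + 520/233) + 451814)*((-287/9 + 5/9) - 220730) = (641/233 + 451814)*(-94/3 - 220730) = (105273303/233)*(-662284/3) = -23240274734684/233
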